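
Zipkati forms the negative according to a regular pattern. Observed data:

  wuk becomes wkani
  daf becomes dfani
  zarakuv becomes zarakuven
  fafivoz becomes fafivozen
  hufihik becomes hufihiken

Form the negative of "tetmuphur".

wuk and hufihik both end in -k yet inflect differently (wkani, hufihiken), so the final letter is not what conditions the rule; the number of vowels is.
"tetmuphur" has 3 vowels. The stems with 3 vowels (zarakuv → zarakuven, fafivoz → fafivozen, hufihik → hufihiken) add -en.
So tetmuphur → tetmuphuren.

tetmuphuren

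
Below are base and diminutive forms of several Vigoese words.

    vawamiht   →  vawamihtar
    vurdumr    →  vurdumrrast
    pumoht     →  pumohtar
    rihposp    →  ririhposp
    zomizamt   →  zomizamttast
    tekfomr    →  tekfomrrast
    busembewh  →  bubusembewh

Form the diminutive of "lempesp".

zomizamt and pumoht both end in -t yet inflect differently (zomizamttast, pumohtar), so the final letter is not what conditions the rule; the second-to-last letter is.
"lempesp" has second-to-last letter 's'. The one such stem in the data (rihposp → ririhposp) repeats the first consonant+vowel as a prefix (as does busembewh), so the same rule applies.
So lempesp → lelempesp.

lelempesp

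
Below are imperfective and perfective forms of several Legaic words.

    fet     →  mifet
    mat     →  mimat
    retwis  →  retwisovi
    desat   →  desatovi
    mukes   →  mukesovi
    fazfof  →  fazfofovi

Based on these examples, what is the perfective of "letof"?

letofovi

fet and desat both end in -t yet inflect differently (mifet, desatovi), so the final letter is not what conditions the rule; the number of vowels is.
"letof" has 2 vowels. The stems with 2 vowels (retwis → retwisovi, desat → desatovi, mukes → mukesovi) add -ovi.
The other pattern: stems with 1 vowel add the prefix mi-.
So letof → letofovi.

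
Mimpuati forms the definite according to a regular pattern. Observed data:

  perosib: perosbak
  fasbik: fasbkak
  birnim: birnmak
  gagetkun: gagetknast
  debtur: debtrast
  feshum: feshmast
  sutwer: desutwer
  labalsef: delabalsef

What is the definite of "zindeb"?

dezindeb

birnim and feshum both end in -m yet inflect differently (birnmak, feshmast), so the final letter is not what conditions the rule; the last vowel is.
"zindeb" has last vowel 'e'. The stems whose last vowel is 'e' (sutwer → desutwer, labalsef → delabalsef) add the prefix de-.
So zindeb → dezindeb.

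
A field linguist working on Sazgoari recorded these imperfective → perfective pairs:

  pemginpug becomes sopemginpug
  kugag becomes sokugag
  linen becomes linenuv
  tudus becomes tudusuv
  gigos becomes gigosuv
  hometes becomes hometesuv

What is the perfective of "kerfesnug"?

pemginpug and tudus both have last vowel 'u' yet inflect differently (sopemginpug, tudusuv), so the last vowel is not what conditions the rule; the final letter is.
"kerfesnug" ends in -g. The stems ending in -g (pemginpug → sopemginpug, kugag → sokugag) add the prefix so-.
The other pattern: stems ending in -n or -s add -uv.
So kerfesnug → sokerfesnug.

sokerfesnug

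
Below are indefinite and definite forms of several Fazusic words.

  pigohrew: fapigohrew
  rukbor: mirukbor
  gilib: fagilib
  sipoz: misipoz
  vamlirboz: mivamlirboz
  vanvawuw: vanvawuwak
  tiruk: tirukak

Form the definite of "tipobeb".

"tipobeb" has last vowel 'e'. The one such stem in the data (pigohrew → fapigohrew) adds the prefix fa-, so the same rule applies.
The other patterns: stems whose last vowel is 'o' add the prefix mi-; stems whose last vowel is 'u' add -ak.
So tipobeb → fatipobeb.

fatipobeb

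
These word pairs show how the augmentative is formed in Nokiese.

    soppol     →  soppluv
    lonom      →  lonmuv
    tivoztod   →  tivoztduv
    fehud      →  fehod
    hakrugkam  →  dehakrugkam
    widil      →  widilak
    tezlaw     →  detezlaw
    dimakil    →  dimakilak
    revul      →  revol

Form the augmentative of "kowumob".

widil and revul both end in -l yet inflect differently (widilak, revol), so the final letter is not what conditions the rule; the last vowel is.
"kowumob" has last vowel 'o'. The stems whose last vowel is 'o' (tivoztod → tivoztduv, lonom → lonmuv, soppol → soppluv) delete the last vowel and add -uv.
So kowumob → kowumbuv.

kowumbuv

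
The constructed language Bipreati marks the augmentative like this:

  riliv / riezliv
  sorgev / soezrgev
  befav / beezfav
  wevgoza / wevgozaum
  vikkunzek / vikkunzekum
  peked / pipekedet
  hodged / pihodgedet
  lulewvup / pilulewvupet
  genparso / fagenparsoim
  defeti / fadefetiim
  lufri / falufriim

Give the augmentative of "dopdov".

befav and wevgoza both have last vowel 'a' yet inflect differently (beezfav, wevgozaum), so the last vowel is not what conditions the rule; the final letter is.
"dopdov" ends in -v. The stems ending in -v (riliv → riezliv, sorgev → soezrgev, befav → beezfav) insert -ez- after the first vowel.
So dopdov → doezpdov.

doezpdov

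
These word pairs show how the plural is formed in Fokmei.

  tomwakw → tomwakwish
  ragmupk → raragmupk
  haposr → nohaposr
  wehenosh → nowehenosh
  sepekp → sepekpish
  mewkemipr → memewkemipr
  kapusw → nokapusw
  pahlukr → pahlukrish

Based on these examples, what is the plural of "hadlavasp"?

nohadlavasp

tomwakw and kapusw both end in -w yet inflect differently (tomwakwish, nokapusw), so the final letter is not what conditions the rule; the second-to-last letter is.
"hadlavasp" has second-to-last letter 's'. The stems whose second-to-last letter is 's' (wehenosh → nowehenosh, kapusw → nokapusw, haposr → nohaposr) add the prefix no-.
So hadlavasp → nohadlavasp.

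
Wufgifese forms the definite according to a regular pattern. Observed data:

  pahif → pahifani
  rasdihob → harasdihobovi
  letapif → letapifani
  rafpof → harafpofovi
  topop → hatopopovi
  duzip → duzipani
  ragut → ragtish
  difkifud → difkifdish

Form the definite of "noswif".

noswifani

pahif and rafpof both end in -f yet inflect differently (pahifani, harafpofovi), so the final letter is not what conditions the rule; the last vowel is.
"noswif" has last vowel 'i'. The stems whose last vowel is 'i' (duzip → duzipani, pahif → pahifani, letapif → letapifani) add -ani.
The other patterns: stems whose last vowel is 'u' delete the last vowel and add -ish; stems whose last vowel is 'o' add ha- … -ovi around the stem.
So noswif → noswifani.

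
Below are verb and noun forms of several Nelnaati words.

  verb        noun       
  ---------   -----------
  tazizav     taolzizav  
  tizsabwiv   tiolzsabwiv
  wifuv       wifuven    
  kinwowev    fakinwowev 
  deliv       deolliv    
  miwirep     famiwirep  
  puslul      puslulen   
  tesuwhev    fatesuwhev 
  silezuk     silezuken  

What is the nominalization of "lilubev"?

deliv and tesuwhev both end in -v yet inflect differently (deolliv, fatesuwhev), so the final letter is not what conditions the rule; the last vowel is.
"lilubev" has last vowel 'e'. The stems whose last vowel is 'e' (tesuwhev → fatesuwhev, kinwowev → fakinwowev, miwirep → famiwirep) add the prefix fa-.
So lilubev → falilubev.

falilubev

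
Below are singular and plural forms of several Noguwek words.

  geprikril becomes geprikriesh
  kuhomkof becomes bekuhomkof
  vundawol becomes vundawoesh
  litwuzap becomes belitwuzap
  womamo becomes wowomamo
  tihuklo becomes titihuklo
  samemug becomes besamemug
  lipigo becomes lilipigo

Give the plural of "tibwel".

"tibwel" ends in -l. The stems ending in -l (vundawol → vundawoesh, geprikril → geprikriesh) drop the final letter and add -esh.
The other patterns: stems ending in -o repeat the first consonant+vowel as a prefix; stems ending in -f, -g or -p add the prefix be-.
So tibwel → tibweesh.

tibweesh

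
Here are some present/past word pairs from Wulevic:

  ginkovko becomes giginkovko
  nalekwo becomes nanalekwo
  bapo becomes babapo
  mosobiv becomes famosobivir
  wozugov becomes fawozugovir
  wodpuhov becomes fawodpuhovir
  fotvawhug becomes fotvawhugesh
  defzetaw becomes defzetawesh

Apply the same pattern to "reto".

ginkovko and wozugov both have last vowel 'o' yet inflect differently (giginkovko, fawozugovir), so the last vowel is not what conditions the rule; the final letter is.
"reto" ends in -o. The stems ending in -o (ginkovko → giginkovko, nalekwo → nanalekwo, bapo → babapo) repeat the first consonant+vowel as a prefix.
So reto → rereto.

rereto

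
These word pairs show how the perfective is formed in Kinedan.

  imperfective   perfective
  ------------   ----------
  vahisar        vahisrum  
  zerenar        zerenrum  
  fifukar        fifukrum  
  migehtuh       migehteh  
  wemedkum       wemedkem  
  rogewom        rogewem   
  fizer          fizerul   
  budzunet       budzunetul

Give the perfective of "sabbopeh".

sabbopehul

vahisar and fizer both end in -r yet inflect differently (vahisrum, fizerul), so the final letter is not what conditions the rule; the last vowel is.
"sabbopeh" has last vowel 'e'. The stems whose last vowel is 'e' (fizer → fizerul, budzunet → budzunetul) add -ul.
So sabbopeh → sabbopehul.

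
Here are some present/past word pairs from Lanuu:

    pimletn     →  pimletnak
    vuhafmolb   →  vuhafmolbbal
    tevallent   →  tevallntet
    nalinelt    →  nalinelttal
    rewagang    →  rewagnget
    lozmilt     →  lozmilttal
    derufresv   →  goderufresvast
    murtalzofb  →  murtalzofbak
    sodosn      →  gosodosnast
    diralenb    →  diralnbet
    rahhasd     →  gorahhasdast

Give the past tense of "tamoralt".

"tamoralt" has second-to-last letter 'l'. The stems whose second-to-last letter is 'l' (vuhafmolb → vuhafmolbbal, lozmilt → lozmilttal, nalinelt → nalinelttal) double the final consonant and add -al.
The other patterns: stems whose second-to-last letter is 'n' delete the last vowel and add -et; stems whose second-to-last letter is 's' add go- … -ast around the stem; stems whose second-to-last letter is 'f' or 't' add -ak.
So tamoralt → tamoralttal.

tamoralttal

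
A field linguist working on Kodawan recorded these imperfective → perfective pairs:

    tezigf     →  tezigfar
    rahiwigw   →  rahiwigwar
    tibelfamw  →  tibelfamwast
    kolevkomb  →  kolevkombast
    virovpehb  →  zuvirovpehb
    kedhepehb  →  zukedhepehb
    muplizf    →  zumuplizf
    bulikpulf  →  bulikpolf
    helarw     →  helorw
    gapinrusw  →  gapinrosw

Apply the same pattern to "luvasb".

"luvasb" has second-to-last letter 's'. The one such stem in the data (gapinrusw → gapinrosw) changes the last vowel to 'o' (as do bulikpulf, helarw), so the same rule applies.
So luvasb → luvosb.

luvosb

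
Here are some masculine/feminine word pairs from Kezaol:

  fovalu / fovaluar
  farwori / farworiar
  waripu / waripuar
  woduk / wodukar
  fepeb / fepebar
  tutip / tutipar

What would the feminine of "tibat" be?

tibatar

Every pair shown (fovalu → fovaluar, farwori → farworiar, waripu → waripuar, …) follows the same rule: add -ar.
So tibat → tibatar.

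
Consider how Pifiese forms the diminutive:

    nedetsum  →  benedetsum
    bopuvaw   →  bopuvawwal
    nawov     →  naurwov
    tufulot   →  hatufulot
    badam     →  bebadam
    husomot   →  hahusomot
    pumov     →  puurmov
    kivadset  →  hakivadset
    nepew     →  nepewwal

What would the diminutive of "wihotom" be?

nepew and kivadset both have last vowel 'e' yet inflect differently (nepewwal, hakivadset), so the last vowel is not what conditions the rule; the final letter is.
"wihotom" ends in -m. The stems ending in -m (nedetsum → benedetsum, badam → bebadam) add the prefix be-.
So wihotom → bewihotom.

bewihotom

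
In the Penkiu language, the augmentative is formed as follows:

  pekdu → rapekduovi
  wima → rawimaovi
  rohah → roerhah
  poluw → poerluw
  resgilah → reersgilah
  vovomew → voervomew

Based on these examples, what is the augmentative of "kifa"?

rakifaovi

wima and rohah both have last vowel 'a' yet inflect differently (rawimaovi, roerhah), so the last vowel is not what conditions the rule; whether the stem ends in a vowel or a consonant is.
"kifa" ends in a vowel. The stems ending in a vowel (pekdu → rapekduovi, wima → rawimaovi) add ra- … -ovi around the stem.
So kifa → rakifaovi.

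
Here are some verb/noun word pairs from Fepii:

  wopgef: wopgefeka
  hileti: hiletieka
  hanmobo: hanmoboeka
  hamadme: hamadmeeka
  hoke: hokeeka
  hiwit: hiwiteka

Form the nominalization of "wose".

Every pair shown (wopgef → wopgefeka, hileti → hiletieka, hanmobo → hanmoboeka, …) follows the same rule: add -eka.
So wose → woseeka.

woseeka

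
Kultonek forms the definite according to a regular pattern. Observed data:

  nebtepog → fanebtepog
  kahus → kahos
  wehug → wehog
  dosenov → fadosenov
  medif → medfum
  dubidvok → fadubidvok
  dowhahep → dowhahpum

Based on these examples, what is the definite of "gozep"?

"gozep" has last vowel 'e'. The one such stem in the data (dowhahep → dowhahpum) deletes the last vowel and adds -um (as does medif), so the same rule applies.
The other patterns: stems whose last vowel is 'u' change the last vowel to 'o'; stems whose last vowel is 'o' add the prefix fa-.
So gozep → gozpum.

gozpum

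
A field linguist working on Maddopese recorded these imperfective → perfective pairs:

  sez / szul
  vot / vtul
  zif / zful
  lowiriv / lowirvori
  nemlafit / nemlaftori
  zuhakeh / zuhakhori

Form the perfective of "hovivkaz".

hovivkzori

"hovivkaz" has 3 vowels. The stems with 3 vowels (lowiriv → lowirvori, nemlafit → nemlaftori, zuhakeh → zuhakhori) delete the last vowel and add -ori.
So hovivkaz → hovivkzori.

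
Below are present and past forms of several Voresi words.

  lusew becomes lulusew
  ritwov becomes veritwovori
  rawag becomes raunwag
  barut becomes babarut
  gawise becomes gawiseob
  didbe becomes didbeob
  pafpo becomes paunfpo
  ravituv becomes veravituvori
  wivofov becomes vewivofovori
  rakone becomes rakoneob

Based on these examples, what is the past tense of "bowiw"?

bobowiw

pafpo and wivofov both have last vowel 'o' yet inflect differently (paunfpo, vewivofovori), so the last vowel is not what conditions the rule; the final letter is.
"bowiw" ends in -w. The one such stem in the data (lusew → lulusew) repeats the first consonant+vowel as a prefix (as does barut), so the same rule applies.
The other patterns: stems ending in -g or -o insert -un- after the first vowel; stems ending in -e add -ob; stems ending in -v add ve- … -ori around the stem.
So bowiw → bobowiw.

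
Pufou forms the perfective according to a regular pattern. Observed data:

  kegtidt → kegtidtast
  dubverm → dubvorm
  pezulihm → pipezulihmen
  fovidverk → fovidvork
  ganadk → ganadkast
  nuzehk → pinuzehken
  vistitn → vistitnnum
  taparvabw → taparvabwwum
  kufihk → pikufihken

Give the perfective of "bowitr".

"bowitr" has second-to-last letter 't'. The one such stem in the data (vistitn → vistitnnum) doubles the final consonant and adds -um (as does taparvabw), so the same rule applies.
So bowitr → bowitrrum.

bowitrrum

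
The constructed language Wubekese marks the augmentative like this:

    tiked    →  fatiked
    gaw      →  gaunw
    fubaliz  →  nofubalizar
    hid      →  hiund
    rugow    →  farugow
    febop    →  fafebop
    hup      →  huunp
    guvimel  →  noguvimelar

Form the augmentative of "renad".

gaw and rugow both end in -w yet inflect differently (gaunw, farugow), so the final letter is not what conditions the rule; the number of vowels is.
"renad" has 2 vowels. The stems with 2 vowels (rugow → farugow, tiked → fatiked, febop → fafebop) add the prefix fa-.
So renad → farenad.

farenad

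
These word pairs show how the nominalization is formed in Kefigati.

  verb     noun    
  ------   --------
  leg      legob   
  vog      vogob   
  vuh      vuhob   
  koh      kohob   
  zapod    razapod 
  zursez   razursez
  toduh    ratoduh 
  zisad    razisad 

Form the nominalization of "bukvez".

rabukvez

vuh and toduh both end in -h yet inflect differently (vuhob, ratoduh), so the final letter is not what conditions the rule; the number of vowels is.
"bukvez" has 2 vowels. The stems with 2 vowels (zapod → razapod, zursez → razursez, toduh → ratoduh) add the prefix ra-.
So bukvez → rabukvez.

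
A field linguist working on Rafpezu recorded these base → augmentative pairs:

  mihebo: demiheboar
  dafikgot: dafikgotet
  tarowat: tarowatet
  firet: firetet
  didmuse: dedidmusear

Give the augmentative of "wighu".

"wighu" ends in a vowel. The stems ending in a vowel (didmuse → dedidmusear, mihebo → demiheboar) add de- … -ar around the stem.
The other pattern: stems ending in a consonant add -et.
So wighu → dewighuar.

dewighuar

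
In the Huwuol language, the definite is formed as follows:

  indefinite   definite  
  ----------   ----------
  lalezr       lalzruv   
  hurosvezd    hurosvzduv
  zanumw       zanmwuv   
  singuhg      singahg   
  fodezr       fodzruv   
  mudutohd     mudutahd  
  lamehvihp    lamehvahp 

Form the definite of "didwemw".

didwmwuv

"didwemw" has second-to-last letter 'm'. The one such stem in the data (zanumw → zanmwuv) deletes the last vowel and adds -uv (as do lalezr, hurosvezd), so the same rule applies.
The other pattern: stems whose second-to-last letter is 'h' change the last vowel to 'a'.
So didwemw → didwmwuv.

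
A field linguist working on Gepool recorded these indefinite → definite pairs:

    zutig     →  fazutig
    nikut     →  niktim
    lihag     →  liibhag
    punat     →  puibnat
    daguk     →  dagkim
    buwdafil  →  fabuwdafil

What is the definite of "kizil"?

lihag and zutig both end in -g yet inflect differently (liibhag, fazutig), so the final letter is not what conditions the rule; the last vowel is.
"kizil" has last vowel 'i'. The stems whose last vowel is 'i' (zutig → fazutig, buwdafil → fabuwdafil) add the prefix fa-.
The other patterns: stems whose last vowel is 'a' insert -ib- after the first vowel; stems whose last vowel is 'u' delete the last vowel and add -im.
So kizil → fakizil.

fakizil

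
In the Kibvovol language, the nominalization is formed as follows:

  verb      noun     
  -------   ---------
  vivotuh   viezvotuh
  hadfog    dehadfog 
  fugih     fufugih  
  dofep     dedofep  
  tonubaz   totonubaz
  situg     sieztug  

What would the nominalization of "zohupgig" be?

zozohupgig

hadfog and situg both end in -g yet inflect differently (dehadfog, sieztug), so the final letter is not what conditions the rule; the last vowel is.
"zohupgig" has last vowel 'i'. The one such stem in the data (fugih → fufugih) repeats the first consonant+vowel as a prefix (as does tonubaz), so the same rule applies.
The other patterns: stems whose last vowel is 'e' or 'o' add the prefix de-; stems whose last vowel is 'u' insert -ez- after the first vowel.
So zohupgig → zozohupgig.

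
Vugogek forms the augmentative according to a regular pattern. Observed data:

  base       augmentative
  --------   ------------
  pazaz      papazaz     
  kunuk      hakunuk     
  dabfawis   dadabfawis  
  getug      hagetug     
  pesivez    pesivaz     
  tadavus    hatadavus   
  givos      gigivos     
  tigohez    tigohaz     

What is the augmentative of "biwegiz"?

tadavus and dabfawis both end in -s yet inflect differently (hatadavus, dadabfawis), so the final letter is not what conditions the rule; the last vowel is.
"biwegiz" has last vowel 'i'. The one such stem in the data (dabfawis → dadabfawis) repeats the first consonant+vowel as a prefix (as do pazaz, givos), so the same rule applies.
So biwegiz → bibiwegiz.

bibiwegiz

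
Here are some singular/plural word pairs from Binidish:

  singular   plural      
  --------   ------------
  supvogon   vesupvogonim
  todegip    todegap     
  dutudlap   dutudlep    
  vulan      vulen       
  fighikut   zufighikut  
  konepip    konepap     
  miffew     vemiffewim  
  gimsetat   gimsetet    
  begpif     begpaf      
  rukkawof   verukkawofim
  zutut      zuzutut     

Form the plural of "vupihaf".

vupihef

begpif and rukkawof both end in -f yet inflect differently (begpaf, verukkawofim), so the final letter is not what conditions the rule; the last vowel is.
"vupihaf" has last vowel 'a'. The stems whose last vowel is 'a' (gimsetat → gimsetet, vulan → vulen, dutudlap → dutudlep) change the last vowel to 'e'.
The other patterns: stems whose last vowel is 'i' change the last vowel to 'a'; stems whose last vowel is 'e' or 'o' add ve- … -im around the stem; stems whose last vowel is 'u' add the prefix zu-.
So vupihaf → vupihef.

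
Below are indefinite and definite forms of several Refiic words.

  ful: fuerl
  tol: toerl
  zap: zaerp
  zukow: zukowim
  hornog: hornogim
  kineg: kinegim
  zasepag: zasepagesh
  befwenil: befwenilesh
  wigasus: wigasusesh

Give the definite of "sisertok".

hornog and zasepag both end in -g yet inflect differently (hornogim, zasepagesh), so the final letter is not what conditions the rule; the number of vowels is.
"sisertok" has 3 vowels. The stems with 3 vowels (zasepag → zasepagesh, befwenil → befwenilesh, wigasus → wigasusesh) add -esh.
So sisertok → sisertokesh.

sisertokesh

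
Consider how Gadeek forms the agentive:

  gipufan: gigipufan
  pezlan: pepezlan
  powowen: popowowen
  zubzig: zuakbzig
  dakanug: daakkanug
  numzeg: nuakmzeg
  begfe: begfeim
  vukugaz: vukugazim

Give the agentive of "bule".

powowen and numzeg both have last vowel 'e' yet inflect differently (popowowen, nuakmzeg), so the last vowel is not what conditions the rule; the final letter is.
"bule" ends in -e. The one such stem in the data (begfe → begfeim) adds -im, so the same rule applies.
The other patterns: stems ending in -n repeat the first consonant+vowel as a prefix; stems ending in -g insert -ak- after the first vowel.
So bule → buleim.

buleim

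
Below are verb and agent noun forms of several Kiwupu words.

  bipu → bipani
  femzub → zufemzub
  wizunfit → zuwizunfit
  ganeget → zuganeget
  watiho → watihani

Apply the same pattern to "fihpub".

"fihpub" ends in a consonant. The stems ending in a consonant (wizunfit → zuwizunfit, ganeget → zuganeget, femzub → zufemzub) add the prefix zu-.
The other pattern: stems ending in a vowel drop the final letter and add -ani.
So fihpub → zufihpub.

zufihpub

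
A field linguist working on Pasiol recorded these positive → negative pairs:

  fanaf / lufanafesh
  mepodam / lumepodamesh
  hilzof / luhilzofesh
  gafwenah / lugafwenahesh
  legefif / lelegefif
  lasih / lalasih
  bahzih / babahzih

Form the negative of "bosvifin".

bobosvifin

legefif and hilzof both end in -f yet inflect differently (lelegefif, luhilzofesh), so the final letter is not what conditions the rule; the last vowel is.
"bosvifin" has last vowel 'i'. The stems whose last vowel is 'i' (lasih → lalasih, bahzih → babahzih, legefif → lelegefif) repeat the first consonant+vowel as a prefix.
So bosvifin → bobosvifin.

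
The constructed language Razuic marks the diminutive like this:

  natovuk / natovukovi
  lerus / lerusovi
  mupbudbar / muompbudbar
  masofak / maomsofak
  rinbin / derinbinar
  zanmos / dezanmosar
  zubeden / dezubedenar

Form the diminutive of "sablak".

natovuk and masofak both end in -k yet inflect differently (natovukovi, maomsofak), so the final letter is not what conditions the rule; the last vowel is.
"sablak" has last vowel 'a'. The stems whose last vowel is 'a' (mupbudbar → muompbudbar, masofak → maomsofak) insert -om- after the first vowel.
The other patterns: stems whose last vowel is 'u' add -ovi; stems whose last vowel is 'e', 'i' or 'o' add de- … -ar around the stem.
So sablak → saomblak.

saomblak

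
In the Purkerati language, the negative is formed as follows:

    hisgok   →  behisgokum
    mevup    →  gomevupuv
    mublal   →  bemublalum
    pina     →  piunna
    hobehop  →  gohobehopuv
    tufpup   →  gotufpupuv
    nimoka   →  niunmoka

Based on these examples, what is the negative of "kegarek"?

bekegarekum

nimoka and mublal both have last vowel 'a' yet inflect differently (niunmoka, bemublalum), so the last vowel is not what conditions the rule; the final letter is.
"kegarek" ends in -k. The one such stem in the data (hisgok → behisgokum) adds be- … -um around the stem, so the same rule applies.
So kegarek → bekegarekum.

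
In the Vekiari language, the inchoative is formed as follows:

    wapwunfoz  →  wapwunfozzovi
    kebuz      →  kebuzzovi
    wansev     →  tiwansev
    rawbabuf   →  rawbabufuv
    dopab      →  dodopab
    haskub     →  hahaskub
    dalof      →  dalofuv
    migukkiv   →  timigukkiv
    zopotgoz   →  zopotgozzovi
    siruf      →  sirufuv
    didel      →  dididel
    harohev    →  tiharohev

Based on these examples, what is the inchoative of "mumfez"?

dalof and wapwunfoz both have last vowel 'o' yet inflect differently (dalofuv, wapwunfozzovi), so the last vowel is not what conditions the rule; the final letter is.
"mumfez" ends in -z. The stems ending in -z (wapwunfoz → wapwunfozzovi, kebuz → kebuzzovi, zopotgoz → zopotgozzovi) double the final consonant and add -ovi.
The other patterns: stems ending in -v add the prefix ti-; stems ending in -f add -uv; stems ending in -b or -l repeat the first consonant+vowel as a prefix.
So mumfez → mumfezzovi.

mumfezzovi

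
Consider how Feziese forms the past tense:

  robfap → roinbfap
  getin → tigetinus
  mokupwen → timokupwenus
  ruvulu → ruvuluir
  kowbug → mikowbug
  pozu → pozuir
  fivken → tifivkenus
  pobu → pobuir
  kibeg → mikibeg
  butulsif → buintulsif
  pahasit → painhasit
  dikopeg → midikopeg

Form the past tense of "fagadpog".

mifagadpog

kowbug and pozu both have last vowel 'u' yet inflect differently (mikowbug, pozuir), so the last vowel is not what conditions the rule; the final letter is.
"fagadpog" ends in -g. The stems ending in -g (kibeg → mikibeg, kowbug → mikowbug, dikopeg → midikopeg) add the prefix mi-.
So fagadpog → mifagadpog.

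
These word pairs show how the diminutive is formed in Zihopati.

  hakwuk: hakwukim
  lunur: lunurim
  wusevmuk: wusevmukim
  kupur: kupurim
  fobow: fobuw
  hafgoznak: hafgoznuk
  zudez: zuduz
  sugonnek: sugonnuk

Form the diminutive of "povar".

hakwuk and hafgoznak both end in -k yet inflect differently (hakwukim, hafgoznuk), so the final letter is not what conditions the rule; the last vowel is.
"povar" has last vowel 'a'. The one such stem in the data (hafgoznak → hafgoznuk) changes the last vowel to 'u' (as do fobow, zudez), so the same rule applies.
The other pattern: stems whose last vowel is 'u' add -im.
So povar → povur.

povur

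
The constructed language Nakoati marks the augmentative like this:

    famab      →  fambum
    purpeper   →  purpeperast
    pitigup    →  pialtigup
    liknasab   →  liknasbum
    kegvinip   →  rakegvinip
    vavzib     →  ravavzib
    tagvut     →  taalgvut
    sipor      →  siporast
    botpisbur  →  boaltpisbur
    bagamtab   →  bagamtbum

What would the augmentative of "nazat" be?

pitigup and kegvinip both end in -p yet inflect differently (pialtigup, rakegvinip), so the final letter is not what conditions the rule; the last vowel is.
"nazat" has last vowel 'a'. The stems whose last vowel is 'a' (famab → fambum, liknasab → liknasbum, bagamtab → bagamtbum) delete the last vowel and add -um.
So nazat → naztum.

naztum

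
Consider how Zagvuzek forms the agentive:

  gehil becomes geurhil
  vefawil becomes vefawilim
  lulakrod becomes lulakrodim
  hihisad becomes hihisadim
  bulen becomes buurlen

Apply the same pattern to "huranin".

huraninim

gehil and vefawil both end in -l yet inflect differently (geurhil, vefawilim), so the final letter is not what conditions the rule; the number of vowels is.
"huranin" has 3 vowels. The stems with 3 vowels (lulakrod → lulakrodim, vefawil → vefawilim, hihisad → hihisadim) add -im.
So huranin → huraninim.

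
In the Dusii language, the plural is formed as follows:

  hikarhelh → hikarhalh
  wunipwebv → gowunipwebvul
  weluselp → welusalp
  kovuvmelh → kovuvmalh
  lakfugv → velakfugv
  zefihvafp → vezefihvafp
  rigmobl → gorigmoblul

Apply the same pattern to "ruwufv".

weluselp and zefihvafp both end in -p yet inflect differently (welusalp, vezefihvafp), so the final letter is not what conditions the rule; the second-to-last letter is.
"ruwufv" has second-to-last letter 'f'. The one such stem in the data (zefihvafp → vezefihvafp) adds the prefix ve-, so the same rule applies.
So ruwufv → veruwufv.

veruwufv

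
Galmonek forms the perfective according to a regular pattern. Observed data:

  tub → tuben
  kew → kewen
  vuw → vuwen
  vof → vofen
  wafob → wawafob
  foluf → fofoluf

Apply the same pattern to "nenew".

tub and wafob both end in -b yet inflect differently (tuben, wawafob), so the final letter is not what conditions the rule; the number of vowels is.
"nenew" has 2 vowels. The stems with 2 vowels (wafob → wawafob, foluf → fofoluf) repeat the first consonant+vowel as a prefix.
The other pattern: stems with 1 vowel add -en.
So nenew → nenenew.

nenenew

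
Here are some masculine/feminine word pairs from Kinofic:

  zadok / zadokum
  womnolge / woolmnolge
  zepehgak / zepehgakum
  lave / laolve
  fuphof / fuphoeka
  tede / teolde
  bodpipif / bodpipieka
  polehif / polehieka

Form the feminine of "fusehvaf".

fusehvaeka

fuphof and zadok both have last vowel 'o' yet inflect differently (fuphoeka, zadokum), so the last vowel is not what conditions the rule; the final letter is.
"fusehvaf" ends in -f. The stems ending in -f (polehif → polehieka, bodpipif → bodpipieka, fuphof → fuphoeka) drop the final letter and add -eka.
The other patterns: stems ending in -e insert -ol- after the first vowel; stems ending in -k add -um.
So fusehvaf → fusehvaeka.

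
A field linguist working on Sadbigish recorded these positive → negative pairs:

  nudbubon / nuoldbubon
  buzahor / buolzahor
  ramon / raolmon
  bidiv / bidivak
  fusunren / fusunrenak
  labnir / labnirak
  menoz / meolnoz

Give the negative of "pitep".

pitepak

"pitep" has last vowel 'e'. The one such stem in the data (fusunren → fusunrenak) adds -ak, so the same rule applies.
The other pattern: stems whose last vowel is 'o' insert -ol- after the first vowel.
So pitep → pitepak.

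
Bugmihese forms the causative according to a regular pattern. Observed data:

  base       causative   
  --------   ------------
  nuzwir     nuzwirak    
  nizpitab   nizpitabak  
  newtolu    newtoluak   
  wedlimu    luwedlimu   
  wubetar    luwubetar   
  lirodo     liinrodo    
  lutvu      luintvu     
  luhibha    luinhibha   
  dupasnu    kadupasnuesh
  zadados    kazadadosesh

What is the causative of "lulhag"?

luinlhag

newtolu and wedlimu both end in -u yet inflect differently (newtoluak, luwedlimu), so the final letter is not what conditions the rule; the first letter is.
"lulhag" begins with l-. The stems beginning with l- (lirodo → liinrodo, lutvu → luintvu, luhibha → luinhibha) insert -in- after the first vowel.
The other patterns: stems beginning with n- add -ak; stems beginning with w- add the prefix lu-; stems beginning with d- or z- add ka- … -esh around the stem.
So lulhag → luinlhag.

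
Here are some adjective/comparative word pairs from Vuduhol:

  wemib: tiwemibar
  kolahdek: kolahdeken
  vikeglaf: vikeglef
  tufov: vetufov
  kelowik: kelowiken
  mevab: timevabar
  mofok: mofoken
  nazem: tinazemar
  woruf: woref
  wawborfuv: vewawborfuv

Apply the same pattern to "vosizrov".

vevosizrov

"vosizrov" ends in -v. The stems ending in -v (tufov → vetufov, wawborfuv → vewawborfuv) add the prefix ve-.
So vosizrov → vevosizrov.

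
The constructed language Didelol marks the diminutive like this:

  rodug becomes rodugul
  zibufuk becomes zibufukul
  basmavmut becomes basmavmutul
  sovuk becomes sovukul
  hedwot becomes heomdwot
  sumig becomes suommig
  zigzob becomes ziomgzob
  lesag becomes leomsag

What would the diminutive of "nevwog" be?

neomvwog

"nevwog" has last vowel 'o'. The stems whose last vowel is 'o' (hedwot → heomdwot, zigzob → ziomgzob) insert -om- after the first vowel.
The other pattern: stems whose last vowel is 'u' add -ul.
So nevwog → neomvwog.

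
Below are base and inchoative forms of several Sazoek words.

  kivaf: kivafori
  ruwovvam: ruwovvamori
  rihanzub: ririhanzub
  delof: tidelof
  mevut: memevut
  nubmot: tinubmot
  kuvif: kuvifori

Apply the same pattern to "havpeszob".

tihavpeszob

kuvif and delof both end in -f yet inflect differently (kuvifori, tidelof), so the final letter is not what conditions the rule; the last vowel is.
"havpeszob" has last vowel 'o'. The stems whose last vowel is 'o' (delof → tidelof, nubmot → tinubmot) add the prefix ti-.
The other patterns: stems whose last vowel is 'a' or 'i' add -ori; stems whose last vowel is 'u' repeat the first consonant+vowel as a prefix.
So havpeszob → tihavpeszob.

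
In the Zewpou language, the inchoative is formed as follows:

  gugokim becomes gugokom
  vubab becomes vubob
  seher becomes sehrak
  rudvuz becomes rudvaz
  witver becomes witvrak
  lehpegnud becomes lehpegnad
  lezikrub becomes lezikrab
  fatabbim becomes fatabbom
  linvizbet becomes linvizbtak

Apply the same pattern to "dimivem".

dimivmak

vubab and lezikrub both end in -b yet inflect differently (vubob, lezikrab), so the final letter is not what conditions the rule; the last vowel is.
"dimivem" has last vowel 'e'. The stems whose last vowel is 'e' (witver → witvrak, seher → sehrak, linvizbet → linvizbtak) delete the last vowel and add -ak.
The other patterns: stems whose last vowel is 'a' or 'i' change the last vowel to 'o'; stems whose last vowel is 'u' change the last vowel to 'a'.
So dimivem → dimivmak.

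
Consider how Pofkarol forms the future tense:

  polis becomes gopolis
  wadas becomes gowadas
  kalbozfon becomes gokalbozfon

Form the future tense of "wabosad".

Every pair shown (polis → gopolis, wadas → gowadas, kalbozfon → gokalbozfon) follows the same rule: add the prefix go-.
So wabosad → gowabosad.

gowabosad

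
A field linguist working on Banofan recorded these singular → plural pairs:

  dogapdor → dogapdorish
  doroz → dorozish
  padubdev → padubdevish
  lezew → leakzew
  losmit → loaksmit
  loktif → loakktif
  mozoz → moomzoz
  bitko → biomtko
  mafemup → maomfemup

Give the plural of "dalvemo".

dalvemoish

"dalvemo" begins with d-. The stems beginning with d- (dogapdor → dogapdorish, doroz → dorozish) add -ish.
The other patterns: stems beginning with l- insert -ak- after the first vowel; stems beginning with b- or m- insert -om- after the first vowel.
So dalvemo → dalvemoish.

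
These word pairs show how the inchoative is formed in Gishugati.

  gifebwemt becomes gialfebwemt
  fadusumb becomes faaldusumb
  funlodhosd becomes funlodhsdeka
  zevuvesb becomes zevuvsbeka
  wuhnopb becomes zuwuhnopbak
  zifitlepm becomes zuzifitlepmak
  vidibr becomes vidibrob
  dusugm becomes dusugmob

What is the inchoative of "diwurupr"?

fadusumb and zevuvesb both end in -b yet inflect differently (faaldusumb, zevuvsbeka), so the final letter is not what conditions the rule; the second-to-last letter is.
"diwurupr" has second-to-last letter 'p'. The stems whose second-to-last letter is 'p' (wuhnopb → zuwuhnopbak, zifitlepm → zuzifitlepmak) add zu- … -ak around the stem.
The other patterns: stems whose second-to-last letter is 'm' insert -al- after the first vowel; stems whose second-to-last letter is 's' delete the last vowel and add -eka; stems whose second-to-last letter is 'b' or 'g' add -ob.
So diwurupr → zudiwuruprak.

zudiwuruprak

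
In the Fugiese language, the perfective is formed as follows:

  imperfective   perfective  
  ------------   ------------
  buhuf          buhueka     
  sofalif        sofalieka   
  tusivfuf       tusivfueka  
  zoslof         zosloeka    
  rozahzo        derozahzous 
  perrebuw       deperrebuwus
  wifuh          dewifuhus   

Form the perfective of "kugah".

zoslof and rozahzo both have last vowel 'o' yet inflect differently (zosloeka, derozahzous), so the last vowel is not what conditions the rule; the final letter is.
"kugah" ends in -h. The one such stem in the data (wifuh → dewifuhus) adds de- … -us around the stem, so the same rule applies.
So kugah → dekugahus.

dekugahus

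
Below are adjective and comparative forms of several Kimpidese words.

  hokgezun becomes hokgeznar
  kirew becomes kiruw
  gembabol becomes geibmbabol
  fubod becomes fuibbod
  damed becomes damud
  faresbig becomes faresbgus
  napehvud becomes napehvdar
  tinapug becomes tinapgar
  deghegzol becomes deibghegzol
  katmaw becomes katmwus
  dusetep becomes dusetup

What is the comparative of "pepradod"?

napehvud and damed both end in -d yet inflect differently (napehvdar, damud), so the final letter is not what conditions the rule; the last vowel is.
"pepradod" has last vowel 'o'. The stems whose last vowel is 'o' (gembabol → geibmbabol, fubod → fuibbod, deghegzol → deibghegzol) insert -ib- after the first vowel.
So pepradod → peibpradod.

peibpradod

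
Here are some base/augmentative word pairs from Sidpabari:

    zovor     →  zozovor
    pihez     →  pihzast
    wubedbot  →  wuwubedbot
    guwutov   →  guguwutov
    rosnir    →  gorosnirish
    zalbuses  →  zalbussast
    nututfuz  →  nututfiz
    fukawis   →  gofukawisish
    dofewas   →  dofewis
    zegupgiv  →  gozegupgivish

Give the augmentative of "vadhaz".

vadhiz

"vadhaz" has last vowel 'a'. The one such stem in the data (dofewas → dofewis) changes the last vowel to 'i' (as does nututfuz), so the same rule applies.
The other patterns: stems whose last vowel is 'i' add go- … -ish around the stem; stems whose last vowel is 'o' repeat the first consonant+vowel as a prefix; stems whose last vowel is 'e' delete the last vowel and add -ast.
So vadhaz → vadhiz.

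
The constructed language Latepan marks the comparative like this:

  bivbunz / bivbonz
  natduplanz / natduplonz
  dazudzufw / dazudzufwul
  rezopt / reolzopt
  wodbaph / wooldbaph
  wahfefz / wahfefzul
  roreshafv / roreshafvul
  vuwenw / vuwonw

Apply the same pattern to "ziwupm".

"ziwupm" has second-to-last letter 'p'. The stems whose second-to-last letter is 'p' (wodbaph → wooldbaph, rezopt → reolzopt) insert -ol- after the first vowel.
So ziwupm → ziolwupm.

ziolwupm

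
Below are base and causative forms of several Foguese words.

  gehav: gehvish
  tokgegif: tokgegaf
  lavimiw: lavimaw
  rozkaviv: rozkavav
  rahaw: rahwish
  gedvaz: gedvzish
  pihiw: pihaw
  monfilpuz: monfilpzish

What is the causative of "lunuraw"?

pihiw and rahaw both end in -w yet inflect differently (pihaw, rahwish), so the final letter is not what conditions the rule; the last vowel is.
"lunuraw" has last vowel 'a'. The stems whose last vowel is 'a' (gedvaz → gedvzish, rahaw → rahwish, gehav → gehvish) delete the last vowel and add -ish.
So lunuraw → lunurwish.

lunurwish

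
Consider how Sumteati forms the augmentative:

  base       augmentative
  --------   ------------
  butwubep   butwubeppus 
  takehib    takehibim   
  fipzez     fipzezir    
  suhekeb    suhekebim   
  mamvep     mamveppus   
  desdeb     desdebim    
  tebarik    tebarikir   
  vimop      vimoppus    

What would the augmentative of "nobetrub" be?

nobetrubim

"nobetrub" ends in -b. The stems ending in -b (takehib → takehibim, desdeb → desdebim, suhekeb → suhekebim) add -im.
The other patterns: stems ending in -p double the final consonant and add -us; stems ending in -k or -z add -ir.
So nobetrub → nobetrubim.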